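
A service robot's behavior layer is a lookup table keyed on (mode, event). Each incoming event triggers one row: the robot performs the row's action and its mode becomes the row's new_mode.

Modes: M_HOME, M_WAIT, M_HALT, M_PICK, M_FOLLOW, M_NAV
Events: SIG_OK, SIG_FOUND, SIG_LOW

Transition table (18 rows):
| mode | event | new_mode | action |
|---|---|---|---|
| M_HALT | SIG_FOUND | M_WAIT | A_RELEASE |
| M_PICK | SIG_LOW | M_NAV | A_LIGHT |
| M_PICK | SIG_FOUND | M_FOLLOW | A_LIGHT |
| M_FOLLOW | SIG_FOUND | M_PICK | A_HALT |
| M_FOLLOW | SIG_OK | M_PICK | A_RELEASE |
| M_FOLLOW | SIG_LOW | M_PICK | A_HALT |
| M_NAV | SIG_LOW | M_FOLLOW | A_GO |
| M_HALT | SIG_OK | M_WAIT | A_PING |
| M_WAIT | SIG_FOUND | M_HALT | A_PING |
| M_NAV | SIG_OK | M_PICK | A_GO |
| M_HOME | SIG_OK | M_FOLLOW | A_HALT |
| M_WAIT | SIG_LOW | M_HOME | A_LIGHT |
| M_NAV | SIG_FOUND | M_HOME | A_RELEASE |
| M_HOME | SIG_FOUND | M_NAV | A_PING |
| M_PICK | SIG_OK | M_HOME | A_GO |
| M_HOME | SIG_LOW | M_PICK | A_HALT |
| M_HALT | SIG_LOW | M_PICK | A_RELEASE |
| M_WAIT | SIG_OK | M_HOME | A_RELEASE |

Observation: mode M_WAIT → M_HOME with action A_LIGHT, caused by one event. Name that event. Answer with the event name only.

SIG_LOW

try SIG_OK: (M_WAIT, SIG_OK) → (M_HOME, A_RELEASE)
try SIG_FOUND: (M_WAIT, SIG_FOUND) → (M_HALT, A_PING)
try SIG_LOW: (M_WAIT, SIG_LOW) → (M_HOME, A_LIGHT)  ← matches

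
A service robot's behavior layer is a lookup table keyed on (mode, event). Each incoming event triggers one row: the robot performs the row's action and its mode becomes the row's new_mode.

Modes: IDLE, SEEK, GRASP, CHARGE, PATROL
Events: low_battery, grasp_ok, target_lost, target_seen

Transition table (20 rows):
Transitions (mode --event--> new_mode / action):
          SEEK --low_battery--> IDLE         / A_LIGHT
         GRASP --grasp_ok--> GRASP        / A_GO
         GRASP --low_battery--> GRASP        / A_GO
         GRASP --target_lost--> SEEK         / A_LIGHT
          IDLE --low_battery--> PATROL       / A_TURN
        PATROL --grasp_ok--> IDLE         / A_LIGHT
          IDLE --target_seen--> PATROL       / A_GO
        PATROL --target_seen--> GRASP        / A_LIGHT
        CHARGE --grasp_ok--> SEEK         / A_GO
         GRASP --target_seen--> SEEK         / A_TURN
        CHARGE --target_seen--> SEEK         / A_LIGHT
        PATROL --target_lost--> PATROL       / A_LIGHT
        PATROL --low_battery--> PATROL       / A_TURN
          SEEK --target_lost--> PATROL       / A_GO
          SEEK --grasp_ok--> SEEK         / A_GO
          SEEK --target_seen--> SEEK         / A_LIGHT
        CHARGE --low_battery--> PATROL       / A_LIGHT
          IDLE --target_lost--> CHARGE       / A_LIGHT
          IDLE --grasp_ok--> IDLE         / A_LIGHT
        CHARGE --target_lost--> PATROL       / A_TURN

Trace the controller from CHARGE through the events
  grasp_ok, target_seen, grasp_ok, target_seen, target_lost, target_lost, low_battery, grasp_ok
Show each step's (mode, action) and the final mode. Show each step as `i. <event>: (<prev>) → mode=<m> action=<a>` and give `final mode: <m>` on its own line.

1. grasp_ok: (CHARGE) → mode=SEEK action=A_GO
2. target_seen: (SEEK) → mode=SEEK action=A_LIGHT
3. grasp_ok: (SEEK) → mode=SEEK action=A_GO
4. target_seen: (SEEK) → mode=SEEK action=A_LIGHT
5. target_lost: (SEEK) → mode=PATROL action=A_GO
6. target_lost: (PATROL) → mode=PATROL action=A_LIGHT
7. low_battery: (PATROL) → mode=PATROL action=A_TURN
8. grasp_ok: (PATROL) → mode=IDLE action=A_LIGHT

final mode: IDLE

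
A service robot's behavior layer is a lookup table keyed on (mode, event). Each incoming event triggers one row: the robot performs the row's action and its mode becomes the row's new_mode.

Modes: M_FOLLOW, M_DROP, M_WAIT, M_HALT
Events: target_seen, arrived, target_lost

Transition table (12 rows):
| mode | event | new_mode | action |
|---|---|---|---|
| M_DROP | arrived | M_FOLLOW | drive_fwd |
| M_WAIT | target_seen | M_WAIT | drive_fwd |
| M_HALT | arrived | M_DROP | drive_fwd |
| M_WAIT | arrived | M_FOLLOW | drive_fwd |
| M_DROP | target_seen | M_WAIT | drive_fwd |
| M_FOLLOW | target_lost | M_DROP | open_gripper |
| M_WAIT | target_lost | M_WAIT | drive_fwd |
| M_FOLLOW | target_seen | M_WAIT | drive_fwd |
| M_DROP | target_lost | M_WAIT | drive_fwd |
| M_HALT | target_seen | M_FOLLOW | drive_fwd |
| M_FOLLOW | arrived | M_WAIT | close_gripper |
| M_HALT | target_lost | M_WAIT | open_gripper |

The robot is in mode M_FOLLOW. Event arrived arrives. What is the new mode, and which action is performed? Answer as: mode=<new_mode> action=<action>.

current mode = M_FOLLOW; filter table to that mode:
  (M_FOLLOW, target_lost) → (M_DROP, open_gripper)
  (M_FOLLOW, target_seen) → (M_WAIT, drive_fwd)
  (M_FOLLOW, arrived) → (M_WAIT, close_gripper)  ← event matches
event = arrived selects (M_WAIT, close_gripper)

mode=M_WAIT action=close_gripper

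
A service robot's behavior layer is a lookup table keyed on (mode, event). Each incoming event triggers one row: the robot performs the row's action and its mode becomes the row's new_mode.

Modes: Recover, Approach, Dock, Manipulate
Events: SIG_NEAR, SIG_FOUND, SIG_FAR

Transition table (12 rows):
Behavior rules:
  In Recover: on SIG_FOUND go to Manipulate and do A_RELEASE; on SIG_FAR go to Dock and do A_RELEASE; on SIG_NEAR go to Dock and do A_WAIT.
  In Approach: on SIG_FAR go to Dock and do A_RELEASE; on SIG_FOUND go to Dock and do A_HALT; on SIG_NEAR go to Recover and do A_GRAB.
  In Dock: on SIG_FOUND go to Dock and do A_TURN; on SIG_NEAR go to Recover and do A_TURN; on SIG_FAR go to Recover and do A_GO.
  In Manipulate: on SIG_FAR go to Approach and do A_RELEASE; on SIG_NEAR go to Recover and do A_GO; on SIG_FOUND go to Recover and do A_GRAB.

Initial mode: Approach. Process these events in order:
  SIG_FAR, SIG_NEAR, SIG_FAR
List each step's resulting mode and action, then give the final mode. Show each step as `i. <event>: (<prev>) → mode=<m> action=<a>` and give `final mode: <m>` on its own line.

1. SIG_FAR: (Approach) → mode=Dock action=A_RELEASE
2. SIG_NEAR: (Dock) → mode=Recover action=A_TURN
3. SIG_FAR: (Recover) → mode=Dock action=A_RELEASE

final mode: Dock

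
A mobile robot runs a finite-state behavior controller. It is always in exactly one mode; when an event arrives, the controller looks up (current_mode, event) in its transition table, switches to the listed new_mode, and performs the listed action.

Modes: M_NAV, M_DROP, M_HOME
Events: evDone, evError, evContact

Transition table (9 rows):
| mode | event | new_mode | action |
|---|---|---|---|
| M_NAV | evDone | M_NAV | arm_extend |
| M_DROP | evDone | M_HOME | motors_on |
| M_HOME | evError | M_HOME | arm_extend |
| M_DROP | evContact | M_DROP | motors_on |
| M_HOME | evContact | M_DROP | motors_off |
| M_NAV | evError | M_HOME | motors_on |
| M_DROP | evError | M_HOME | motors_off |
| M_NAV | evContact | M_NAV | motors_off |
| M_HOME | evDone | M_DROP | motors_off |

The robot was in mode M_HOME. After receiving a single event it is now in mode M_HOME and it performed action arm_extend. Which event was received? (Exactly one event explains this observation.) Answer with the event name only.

evError

try evDone: (M_HOME, evDone) → (M_DROP, motors_off)
try evError: (M_HOME, evError) → (M_HOME, arm_extend)  ← matches
try evContact: (M_HOME, evContact) → (M_DROP, motors_off)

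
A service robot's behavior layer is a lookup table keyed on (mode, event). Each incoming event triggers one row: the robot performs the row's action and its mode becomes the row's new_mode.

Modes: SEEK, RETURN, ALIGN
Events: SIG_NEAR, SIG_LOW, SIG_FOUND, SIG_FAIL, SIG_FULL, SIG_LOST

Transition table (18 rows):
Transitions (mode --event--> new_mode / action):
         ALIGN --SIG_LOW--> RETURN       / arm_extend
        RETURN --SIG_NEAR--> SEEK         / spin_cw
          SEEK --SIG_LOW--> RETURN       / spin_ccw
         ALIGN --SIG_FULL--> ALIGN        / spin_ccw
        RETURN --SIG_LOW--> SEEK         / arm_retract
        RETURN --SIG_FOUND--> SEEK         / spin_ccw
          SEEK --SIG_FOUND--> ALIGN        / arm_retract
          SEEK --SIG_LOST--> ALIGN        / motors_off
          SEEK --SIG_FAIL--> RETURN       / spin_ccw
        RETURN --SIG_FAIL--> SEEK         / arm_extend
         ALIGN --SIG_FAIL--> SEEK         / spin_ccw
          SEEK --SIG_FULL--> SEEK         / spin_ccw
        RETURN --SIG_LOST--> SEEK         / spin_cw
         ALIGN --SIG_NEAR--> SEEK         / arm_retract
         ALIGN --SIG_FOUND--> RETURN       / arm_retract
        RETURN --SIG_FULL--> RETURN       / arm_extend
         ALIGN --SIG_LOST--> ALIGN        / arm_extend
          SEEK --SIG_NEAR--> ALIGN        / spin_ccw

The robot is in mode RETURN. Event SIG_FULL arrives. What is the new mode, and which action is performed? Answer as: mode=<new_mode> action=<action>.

current mode = RETURN; filter table to that mode:
  (RETURN, SIG_NEAR) → (SEEK, spin_cw)
  (RETURN, SIG_LOW) → (SEEK, arm_retract)
  (RETURN, SIG_FOUND) → (SEEK, spin_ccw)
  (RETURN, SIG_FAIL) → (SEEK, arm_extend)
  (RETURN, SIG_LOST) → (SEEK, spin_cw)
  (RETURN, SIG_FULL) → (RETURN, arm_extend)  ← event matches
event = SIG_FULL selects (RETURN, arm_extend)

mode=RETURN action=arm_extend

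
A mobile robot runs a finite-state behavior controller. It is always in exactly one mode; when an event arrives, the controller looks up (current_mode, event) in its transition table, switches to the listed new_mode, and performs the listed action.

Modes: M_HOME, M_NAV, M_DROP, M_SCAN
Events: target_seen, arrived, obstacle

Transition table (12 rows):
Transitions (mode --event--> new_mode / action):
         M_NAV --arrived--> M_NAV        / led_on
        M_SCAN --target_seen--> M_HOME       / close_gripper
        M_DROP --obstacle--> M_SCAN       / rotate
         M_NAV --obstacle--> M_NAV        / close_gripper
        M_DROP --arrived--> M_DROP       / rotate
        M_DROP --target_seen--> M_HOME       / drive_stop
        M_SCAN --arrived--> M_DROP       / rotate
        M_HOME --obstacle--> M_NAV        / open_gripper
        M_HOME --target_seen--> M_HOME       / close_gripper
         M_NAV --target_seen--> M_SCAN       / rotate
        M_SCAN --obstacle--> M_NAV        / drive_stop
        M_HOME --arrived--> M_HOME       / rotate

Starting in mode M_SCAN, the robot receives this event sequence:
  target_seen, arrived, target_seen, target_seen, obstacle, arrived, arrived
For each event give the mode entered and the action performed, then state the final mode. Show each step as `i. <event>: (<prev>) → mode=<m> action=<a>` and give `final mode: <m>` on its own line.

final mode: M_NAV

1. target_seen: (M_SCAN) → mode=M_HOME action=close_gripper
2. arrived: (M_HOME) → mode=M_HOME action=rotate
3. target_seen: (M_HOME) → mode=M_HOME action=close_gripper
4. target_seen: (M_HOME) → mode=M_HOME action=close_gripper
5. obstacle: (M_HOME) → mode=M_NAV action=open_gripper
6. arrived: (M_NAV) → mode=M_NAV action=led_on
7. arrived: (M_NAV) → mode=M_NAV action=led_on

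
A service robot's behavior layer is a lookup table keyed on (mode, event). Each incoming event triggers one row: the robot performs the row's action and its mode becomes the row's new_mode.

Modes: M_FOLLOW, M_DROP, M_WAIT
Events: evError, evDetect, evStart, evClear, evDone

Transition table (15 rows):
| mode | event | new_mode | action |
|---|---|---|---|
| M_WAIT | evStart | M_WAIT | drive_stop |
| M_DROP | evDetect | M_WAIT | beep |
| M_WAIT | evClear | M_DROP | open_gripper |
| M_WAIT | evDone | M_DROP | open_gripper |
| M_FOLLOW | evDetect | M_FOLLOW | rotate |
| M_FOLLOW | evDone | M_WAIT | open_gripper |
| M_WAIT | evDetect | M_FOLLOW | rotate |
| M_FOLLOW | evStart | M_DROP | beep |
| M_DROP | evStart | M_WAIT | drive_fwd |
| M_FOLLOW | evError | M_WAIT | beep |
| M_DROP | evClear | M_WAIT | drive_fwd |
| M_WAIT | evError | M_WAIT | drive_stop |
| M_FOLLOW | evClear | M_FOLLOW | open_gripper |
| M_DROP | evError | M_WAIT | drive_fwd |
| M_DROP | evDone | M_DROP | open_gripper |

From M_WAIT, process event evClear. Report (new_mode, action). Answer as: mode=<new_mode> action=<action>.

mode=M_DROP action=open_gripper

current mode = M_WAIT; filter table to that mode:
  (M_WAIT, evStart) → (M_WAIT, drive_stop)
  (M_WAIT, evClear) → (M_DROP, open_gripper)  ← event matches
  (M_WAIT, evDone) → (M_DROP, open_gripper)
  (M_WAIT, evDetect) → (M_FOLLOW, rotate)
  (M_WAIT, evError) → (M_WAIT, drive_stop)
event = evClear selects (M_DROP, open_gripper)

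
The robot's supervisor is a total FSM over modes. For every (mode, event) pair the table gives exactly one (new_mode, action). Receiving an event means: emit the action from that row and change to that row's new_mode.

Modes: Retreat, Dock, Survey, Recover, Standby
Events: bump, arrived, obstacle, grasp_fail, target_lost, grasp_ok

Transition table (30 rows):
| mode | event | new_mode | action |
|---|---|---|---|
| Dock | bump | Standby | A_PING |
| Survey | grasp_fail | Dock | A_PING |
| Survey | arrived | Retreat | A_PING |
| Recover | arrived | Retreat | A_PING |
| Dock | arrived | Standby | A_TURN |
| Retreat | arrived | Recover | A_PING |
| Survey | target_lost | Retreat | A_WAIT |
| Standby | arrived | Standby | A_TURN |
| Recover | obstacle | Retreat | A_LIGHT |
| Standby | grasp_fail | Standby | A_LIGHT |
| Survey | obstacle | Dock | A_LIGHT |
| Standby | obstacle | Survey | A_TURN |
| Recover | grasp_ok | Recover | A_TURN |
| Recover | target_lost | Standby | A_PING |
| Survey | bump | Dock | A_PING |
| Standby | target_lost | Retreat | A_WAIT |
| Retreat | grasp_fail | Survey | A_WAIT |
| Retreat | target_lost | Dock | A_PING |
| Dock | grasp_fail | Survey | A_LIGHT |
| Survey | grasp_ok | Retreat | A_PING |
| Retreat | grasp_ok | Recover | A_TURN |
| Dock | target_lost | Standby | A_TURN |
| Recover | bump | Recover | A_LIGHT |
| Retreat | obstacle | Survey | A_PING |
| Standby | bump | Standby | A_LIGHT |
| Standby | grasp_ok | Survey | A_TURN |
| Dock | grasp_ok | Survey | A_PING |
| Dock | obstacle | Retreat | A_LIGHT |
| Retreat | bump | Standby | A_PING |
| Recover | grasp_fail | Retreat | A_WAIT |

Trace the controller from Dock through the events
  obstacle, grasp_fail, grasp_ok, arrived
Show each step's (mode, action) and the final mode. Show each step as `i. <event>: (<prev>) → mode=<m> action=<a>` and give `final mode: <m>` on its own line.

final mode: Recover

1. obstacle: (Dock) → mode=Retreat action=A_LIGHT
2. grasp_fail: (Retreat) → mode=Survey action=A_WAIT
3. grasp_ok: (Survey) → mode=Retreat action=A_PING
4. arrived: (Retreat) → mode=Recover action=A_PING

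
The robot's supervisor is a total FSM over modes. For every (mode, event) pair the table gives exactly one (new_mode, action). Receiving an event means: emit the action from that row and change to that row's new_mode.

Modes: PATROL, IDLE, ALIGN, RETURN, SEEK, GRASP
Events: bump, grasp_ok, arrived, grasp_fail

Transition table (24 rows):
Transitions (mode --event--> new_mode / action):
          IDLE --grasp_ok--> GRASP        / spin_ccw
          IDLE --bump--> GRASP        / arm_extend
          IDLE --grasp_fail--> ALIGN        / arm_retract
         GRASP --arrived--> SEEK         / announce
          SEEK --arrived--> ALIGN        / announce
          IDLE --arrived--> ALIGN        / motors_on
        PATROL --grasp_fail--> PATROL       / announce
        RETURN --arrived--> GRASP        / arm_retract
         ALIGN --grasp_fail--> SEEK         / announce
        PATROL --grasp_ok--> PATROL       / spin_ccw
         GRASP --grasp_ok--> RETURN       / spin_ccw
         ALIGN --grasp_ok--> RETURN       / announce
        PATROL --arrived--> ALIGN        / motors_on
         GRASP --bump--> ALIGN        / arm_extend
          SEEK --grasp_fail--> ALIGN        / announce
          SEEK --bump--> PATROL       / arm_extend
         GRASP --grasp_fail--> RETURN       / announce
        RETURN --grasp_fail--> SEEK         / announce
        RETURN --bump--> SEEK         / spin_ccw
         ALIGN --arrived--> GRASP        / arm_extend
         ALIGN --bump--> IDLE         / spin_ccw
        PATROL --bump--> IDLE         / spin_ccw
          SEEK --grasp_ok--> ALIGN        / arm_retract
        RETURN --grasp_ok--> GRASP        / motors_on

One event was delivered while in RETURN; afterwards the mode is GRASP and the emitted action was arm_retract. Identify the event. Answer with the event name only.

try bump: (RETURN, bump) → (SEEK, spin_ccw)
try grasp_ok: (RETURN, grasp_ok) → (GRASP, motors_on)
try arrived: (RETURN, arrived) → (GRASP, arm_retract)  ← matches
try grasp_fail: (RETURN, grasp_fail) → (SEEK, announce)

arrived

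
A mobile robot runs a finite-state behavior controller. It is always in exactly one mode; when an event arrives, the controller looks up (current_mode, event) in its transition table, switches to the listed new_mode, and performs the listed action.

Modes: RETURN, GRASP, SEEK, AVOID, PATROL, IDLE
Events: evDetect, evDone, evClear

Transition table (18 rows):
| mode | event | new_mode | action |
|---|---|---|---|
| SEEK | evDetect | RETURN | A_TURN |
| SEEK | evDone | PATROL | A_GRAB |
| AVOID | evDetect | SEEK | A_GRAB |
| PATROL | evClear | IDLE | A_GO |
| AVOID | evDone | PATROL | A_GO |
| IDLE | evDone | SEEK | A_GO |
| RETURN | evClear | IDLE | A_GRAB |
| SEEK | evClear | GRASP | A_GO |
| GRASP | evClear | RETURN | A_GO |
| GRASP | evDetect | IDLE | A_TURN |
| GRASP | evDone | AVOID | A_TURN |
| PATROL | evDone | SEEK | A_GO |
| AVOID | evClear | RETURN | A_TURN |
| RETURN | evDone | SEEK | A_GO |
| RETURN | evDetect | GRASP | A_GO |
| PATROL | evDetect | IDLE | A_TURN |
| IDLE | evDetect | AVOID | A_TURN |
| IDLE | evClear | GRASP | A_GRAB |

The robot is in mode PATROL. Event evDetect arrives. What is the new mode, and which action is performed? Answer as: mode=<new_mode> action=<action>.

current mode = PATROL; filter table to that mode:
  (PATROL, evClear) → (IDLE, A_GO)
  (PATROL, evDone) → (SEEK, A_GO)
  (PATROL, evDetect) → (IDLE, A_TURN)  ← event matches
event = evDetect selects (IDLE, A_TURN)

mode=IDLE action=A_TURN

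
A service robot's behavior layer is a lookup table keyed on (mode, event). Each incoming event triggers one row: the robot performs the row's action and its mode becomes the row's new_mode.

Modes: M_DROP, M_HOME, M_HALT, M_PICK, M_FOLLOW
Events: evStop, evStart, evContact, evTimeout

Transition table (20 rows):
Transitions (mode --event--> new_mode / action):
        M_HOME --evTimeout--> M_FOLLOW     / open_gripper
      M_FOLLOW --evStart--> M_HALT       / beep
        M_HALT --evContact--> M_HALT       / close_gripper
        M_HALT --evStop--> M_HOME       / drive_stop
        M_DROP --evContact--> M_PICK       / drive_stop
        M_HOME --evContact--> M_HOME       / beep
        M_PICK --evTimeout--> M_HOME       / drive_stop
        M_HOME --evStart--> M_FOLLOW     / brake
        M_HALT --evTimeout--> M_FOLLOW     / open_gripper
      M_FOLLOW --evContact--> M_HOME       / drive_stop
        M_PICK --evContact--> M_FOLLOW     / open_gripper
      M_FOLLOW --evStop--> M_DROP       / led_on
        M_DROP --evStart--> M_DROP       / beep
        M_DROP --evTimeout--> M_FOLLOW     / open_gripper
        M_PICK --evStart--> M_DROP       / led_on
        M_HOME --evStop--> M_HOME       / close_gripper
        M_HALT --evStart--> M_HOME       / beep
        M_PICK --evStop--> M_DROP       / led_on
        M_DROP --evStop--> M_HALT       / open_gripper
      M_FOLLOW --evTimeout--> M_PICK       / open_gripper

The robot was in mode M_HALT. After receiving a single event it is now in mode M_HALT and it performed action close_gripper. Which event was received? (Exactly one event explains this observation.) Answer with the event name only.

evContact

try evStop: (M_HALT, evStop) → (M_HOME, drive_stop)
try evStart: (M_HALT, evStart) → (M_HOME, beep)
try evContact: (M_HALT, evContact) → (M_HALT, close_gripper)  ← matches
try evTimeout: (M_HALT, evTimeout) → (M_FOLLOW, open_gripper)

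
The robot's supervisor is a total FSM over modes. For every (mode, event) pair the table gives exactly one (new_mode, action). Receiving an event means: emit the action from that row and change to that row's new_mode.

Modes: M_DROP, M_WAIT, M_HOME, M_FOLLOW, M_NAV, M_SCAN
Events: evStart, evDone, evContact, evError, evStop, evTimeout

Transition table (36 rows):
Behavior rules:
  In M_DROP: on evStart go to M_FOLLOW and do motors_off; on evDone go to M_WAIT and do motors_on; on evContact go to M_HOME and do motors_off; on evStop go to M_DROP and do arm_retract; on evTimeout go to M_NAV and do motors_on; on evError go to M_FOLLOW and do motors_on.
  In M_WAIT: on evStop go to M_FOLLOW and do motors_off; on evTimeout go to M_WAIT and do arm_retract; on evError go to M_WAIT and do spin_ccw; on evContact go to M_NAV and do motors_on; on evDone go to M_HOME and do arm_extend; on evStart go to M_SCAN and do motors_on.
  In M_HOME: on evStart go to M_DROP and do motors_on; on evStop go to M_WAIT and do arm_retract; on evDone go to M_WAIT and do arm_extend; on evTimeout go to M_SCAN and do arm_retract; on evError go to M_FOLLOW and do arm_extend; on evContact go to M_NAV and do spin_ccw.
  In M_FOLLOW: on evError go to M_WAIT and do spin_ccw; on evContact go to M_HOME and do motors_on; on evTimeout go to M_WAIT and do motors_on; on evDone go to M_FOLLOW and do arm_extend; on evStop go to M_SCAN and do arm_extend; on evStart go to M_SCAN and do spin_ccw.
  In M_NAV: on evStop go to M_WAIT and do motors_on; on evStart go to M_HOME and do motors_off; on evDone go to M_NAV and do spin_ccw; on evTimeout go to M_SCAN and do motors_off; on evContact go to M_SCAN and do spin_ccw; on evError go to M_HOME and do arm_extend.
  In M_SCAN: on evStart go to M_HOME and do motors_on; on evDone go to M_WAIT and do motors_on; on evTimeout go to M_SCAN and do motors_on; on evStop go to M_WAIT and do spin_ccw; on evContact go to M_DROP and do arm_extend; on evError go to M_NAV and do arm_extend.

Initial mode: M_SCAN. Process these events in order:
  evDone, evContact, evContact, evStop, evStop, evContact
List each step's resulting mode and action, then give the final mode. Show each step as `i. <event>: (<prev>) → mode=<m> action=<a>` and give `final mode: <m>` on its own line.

1. evDone: (M_SCAN) → mode=M_WAIT action=motors_on
2. evContact: (M_WAIT) → mode=M_NAV action=motors_on
3. evContact: (M_NAV) → mode=M_SCAN action=spin_ccw
4. evStop: (M_SCAN) → mode=M_WAIT action=spin_ccw
5. evStop: (M_WAIT) → mode=M_FOLLOW action=motors_off
6. evContact: (M_FOLLOW) → mode=M_HOME action=motors_on

final mode: M_HOME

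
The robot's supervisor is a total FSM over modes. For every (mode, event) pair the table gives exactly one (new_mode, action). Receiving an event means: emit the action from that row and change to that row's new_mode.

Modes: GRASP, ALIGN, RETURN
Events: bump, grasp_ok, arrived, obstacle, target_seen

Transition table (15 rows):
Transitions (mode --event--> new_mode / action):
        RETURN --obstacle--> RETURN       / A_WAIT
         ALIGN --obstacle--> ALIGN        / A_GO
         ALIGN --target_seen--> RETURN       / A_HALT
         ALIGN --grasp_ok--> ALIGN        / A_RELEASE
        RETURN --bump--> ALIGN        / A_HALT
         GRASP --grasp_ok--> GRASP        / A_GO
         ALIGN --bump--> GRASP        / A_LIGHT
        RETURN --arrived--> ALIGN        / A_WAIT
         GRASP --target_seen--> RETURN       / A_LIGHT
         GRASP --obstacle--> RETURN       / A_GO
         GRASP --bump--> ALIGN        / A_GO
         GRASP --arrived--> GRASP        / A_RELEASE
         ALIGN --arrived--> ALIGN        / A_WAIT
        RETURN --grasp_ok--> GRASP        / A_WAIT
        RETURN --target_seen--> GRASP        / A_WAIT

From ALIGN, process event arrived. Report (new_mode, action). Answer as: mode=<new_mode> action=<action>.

current mode = ALIGN; filter table to that mode:
  (ALIGN, obstacle) → (ALIGN, A_GO)
  (ALIGN, target_seen) → (RETURN, A_HALT)
  (ALIGN, grasp_ok) → (ALIGN, A_RELEASE)
  (ALIGN, bump) → (GRASP, A_LIGHT)
  (ALIGN, arrived) → (ALIGN, A_WAIT)  ← event matches
event = arrived selects (ALIGN, A_WAIT)

mode=ALIGN action=A_WAIT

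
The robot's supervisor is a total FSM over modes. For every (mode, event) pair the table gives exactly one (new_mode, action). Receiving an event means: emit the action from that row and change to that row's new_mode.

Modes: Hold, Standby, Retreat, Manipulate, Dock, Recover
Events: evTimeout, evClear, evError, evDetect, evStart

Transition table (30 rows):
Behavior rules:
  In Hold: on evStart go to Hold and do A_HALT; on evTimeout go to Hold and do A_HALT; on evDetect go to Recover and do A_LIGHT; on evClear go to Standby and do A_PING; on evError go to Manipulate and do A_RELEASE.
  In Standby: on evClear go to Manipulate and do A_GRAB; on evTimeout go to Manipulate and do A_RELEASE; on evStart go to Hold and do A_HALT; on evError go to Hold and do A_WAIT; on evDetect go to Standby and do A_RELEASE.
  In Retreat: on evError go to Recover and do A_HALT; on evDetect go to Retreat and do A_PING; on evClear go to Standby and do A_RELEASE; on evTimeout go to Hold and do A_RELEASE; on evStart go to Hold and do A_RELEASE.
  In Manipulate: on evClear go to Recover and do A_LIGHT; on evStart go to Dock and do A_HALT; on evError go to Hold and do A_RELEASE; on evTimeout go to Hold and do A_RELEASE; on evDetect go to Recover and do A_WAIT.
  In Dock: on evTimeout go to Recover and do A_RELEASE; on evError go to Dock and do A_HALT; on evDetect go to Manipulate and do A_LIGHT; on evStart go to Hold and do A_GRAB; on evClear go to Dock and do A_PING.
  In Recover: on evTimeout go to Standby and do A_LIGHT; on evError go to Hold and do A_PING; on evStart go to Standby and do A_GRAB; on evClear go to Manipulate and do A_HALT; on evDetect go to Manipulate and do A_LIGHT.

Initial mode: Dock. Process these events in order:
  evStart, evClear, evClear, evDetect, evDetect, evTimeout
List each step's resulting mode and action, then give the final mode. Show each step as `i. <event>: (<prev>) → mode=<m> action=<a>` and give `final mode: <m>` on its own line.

final mode: Hold

1. evStart: (Dock) → mode=Hold action=A_GRAB
2. evClear: (Hold) → mode=Standby action=A_PING
3. evClear: (Standby) → mode=Manipulate action=A_GRAB
4. evDetect: (Manipulate) → mode=Recover action=A_WAIT
5. evDetect: (Recover) → mode=Manipulate action=A_LIGHT
6. evTimeout: (Manipulate) → mode=Hold action=A_RELEASE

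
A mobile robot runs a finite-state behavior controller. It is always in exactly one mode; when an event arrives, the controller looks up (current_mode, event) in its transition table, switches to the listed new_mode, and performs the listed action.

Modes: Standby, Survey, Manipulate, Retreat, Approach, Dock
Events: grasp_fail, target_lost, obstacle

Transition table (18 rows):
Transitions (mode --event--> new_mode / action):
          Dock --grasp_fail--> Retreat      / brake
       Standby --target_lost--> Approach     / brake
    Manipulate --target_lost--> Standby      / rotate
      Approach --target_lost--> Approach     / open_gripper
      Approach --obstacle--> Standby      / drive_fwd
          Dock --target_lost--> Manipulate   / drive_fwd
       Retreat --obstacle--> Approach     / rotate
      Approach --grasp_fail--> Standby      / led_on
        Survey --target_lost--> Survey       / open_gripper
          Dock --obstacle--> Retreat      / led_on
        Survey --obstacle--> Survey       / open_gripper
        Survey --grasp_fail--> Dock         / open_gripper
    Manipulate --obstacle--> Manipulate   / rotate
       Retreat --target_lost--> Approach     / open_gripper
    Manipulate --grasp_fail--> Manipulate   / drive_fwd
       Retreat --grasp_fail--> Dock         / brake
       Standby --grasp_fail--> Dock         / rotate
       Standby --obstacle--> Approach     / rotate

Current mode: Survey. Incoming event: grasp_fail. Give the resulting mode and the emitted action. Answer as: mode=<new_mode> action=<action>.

current mode = Survey; filter table to that mode:
  (Survey, target_lost) → (Survey, open_gripper)
  (Survey, obstacle) → (Survey, open_gripper)
  (Survey, grasp_fail) → (Dock, open_gripper)  ← event matches
event = grasp_fail selects (Dock, open_gripper)

mode=Dock action=open_gripper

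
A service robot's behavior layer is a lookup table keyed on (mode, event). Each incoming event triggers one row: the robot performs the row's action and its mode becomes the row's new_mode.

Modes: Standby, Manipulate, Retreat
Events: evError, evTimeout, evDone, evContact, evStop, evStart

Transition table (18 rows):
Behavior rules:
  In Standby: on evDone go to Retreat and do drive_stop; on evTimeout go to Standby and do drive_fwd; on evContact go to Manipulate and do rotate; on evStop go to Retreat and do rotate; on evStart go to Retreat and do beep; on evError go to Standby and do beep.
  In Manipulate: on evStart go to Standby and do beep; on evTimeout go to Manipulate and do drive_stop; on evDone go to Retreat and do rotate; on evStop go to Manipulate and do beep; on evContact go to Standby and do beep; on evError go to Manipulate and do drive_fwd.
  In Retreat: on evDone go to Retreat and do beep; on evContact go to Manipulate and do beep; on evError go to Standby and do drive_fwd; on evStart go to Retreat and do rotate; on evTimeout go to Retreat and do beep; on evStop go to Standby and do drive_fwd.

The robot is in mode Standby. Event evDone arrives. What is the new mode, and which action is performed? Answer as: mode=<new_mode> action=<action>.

current mode = Standby; filter table to that mode:
  (Standby, evDone) → (Retreat, drive_stop)  ← event matches
  (Standby, evTimeout) → (Standby, drive_fwd)
  (Standby, evContact) → (Manipulate, rotate)
  (Standby, evStop) → (Retreat, rotate)
  (Standby, evStart) → (Retreat, beep)
  (Standby, evError) → (Standby, beep)
event = evDone selects (Retreat, drive_stop)

mode=Retreat action=drive_stop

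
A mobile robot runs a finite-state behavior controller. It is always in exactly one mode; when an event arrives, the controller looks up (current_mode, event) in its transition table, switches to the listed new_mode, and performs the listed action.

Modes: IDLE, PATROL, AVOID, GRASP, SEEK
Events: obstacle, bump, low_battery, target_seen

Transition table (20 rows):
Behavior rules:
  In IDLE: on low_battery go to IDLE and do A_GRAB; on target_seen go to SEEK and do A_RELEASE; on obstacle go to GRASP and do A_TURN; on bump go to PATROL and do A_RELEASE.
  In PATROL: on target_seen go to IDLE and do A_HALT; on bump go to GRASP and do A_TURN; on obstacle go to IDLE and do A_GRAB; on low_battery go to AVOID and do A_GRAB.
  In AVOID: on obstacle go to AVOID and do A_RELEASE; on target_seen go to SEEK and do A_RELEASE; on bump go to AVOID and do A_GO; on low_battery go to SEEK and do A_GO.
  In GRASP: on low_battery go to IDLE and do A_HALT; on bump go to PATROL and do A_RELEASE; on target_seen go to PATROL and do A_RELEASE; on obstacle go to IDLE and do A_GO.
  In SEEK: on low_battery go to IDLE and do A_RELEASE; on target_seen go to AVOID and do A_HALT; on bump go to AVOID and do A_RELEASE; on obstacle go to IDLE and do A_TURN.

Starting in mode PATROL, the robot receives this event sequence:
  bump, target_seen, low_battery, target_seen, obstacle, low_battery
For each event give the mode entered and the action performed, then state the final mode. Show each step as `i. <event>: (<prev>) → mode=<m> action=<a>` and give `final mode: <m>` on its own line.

1. bump: (PATROL) → mode=GRASP action=A_TURN
2. target_seen: (GRASP) → mode=PATROL action=A_RELEASE
3. low_battery: (PATROL) → mode=AVOID action=A_GRAB
4. target_seen: (AVOID) → mode=SEEK action=A_RELEASE
5. obstacle: (SEEK) → mode=IDLE action=A_TURN
6. low_battery: (IDLE) → mode=IDLE action=A_GRAB

final mode: IDLE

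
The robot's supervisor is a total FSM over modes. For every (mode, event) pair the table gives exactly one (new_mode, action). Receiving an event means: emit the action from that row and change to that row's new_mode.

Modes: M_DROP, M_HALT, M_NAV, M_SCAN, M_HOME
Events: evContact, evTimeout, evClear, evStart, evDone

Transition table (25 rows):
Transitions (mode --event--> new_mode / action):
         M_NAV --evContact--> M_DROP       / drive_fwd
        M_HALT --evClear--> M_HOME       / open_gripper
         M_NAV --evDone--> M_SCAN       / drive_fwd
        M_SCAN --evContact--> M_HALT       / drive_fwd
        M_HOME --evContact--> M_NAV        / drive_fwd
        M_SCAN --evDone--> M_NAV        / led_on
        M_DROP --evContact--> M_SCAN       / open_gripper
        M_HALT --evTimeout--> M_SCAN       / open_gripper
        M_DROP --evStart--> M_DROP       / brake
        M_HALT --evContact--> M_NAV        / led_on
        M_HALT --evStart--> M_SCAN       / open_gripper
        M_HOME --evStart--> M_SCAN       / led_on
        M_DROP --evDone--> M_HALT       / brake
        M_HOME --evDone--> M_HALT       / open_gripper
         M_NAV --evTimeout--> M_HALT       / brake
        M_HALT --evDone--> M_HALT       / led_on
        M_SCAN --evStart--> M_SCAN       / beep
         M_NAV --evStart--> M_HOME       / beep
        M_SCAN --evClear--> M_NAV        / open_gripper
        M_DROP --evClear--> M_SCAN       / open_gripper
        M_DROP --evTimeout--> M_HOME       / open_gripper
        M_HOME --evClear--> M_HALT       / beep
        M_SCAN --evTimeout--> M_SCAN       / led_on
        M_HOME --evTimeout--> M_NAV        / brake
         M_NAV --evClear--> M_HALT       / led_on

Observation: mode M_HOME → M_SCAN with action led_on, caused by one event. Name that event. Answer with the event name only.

evStart

try evContact: (M_HOME, evContact) → (M_NAV, drive_fwd)
try evTimeout: (M_HOME, evTimeout) → (M_NAV, brake)
try evClear: (M_HOME, evClear) → (M_HALT, beep)
try evStart: (M_HOME, evStart) → (M_SCAN, led_on)  ← matches
try evDone: (M_HOME, evDone) → (M_HALT, open_gripper)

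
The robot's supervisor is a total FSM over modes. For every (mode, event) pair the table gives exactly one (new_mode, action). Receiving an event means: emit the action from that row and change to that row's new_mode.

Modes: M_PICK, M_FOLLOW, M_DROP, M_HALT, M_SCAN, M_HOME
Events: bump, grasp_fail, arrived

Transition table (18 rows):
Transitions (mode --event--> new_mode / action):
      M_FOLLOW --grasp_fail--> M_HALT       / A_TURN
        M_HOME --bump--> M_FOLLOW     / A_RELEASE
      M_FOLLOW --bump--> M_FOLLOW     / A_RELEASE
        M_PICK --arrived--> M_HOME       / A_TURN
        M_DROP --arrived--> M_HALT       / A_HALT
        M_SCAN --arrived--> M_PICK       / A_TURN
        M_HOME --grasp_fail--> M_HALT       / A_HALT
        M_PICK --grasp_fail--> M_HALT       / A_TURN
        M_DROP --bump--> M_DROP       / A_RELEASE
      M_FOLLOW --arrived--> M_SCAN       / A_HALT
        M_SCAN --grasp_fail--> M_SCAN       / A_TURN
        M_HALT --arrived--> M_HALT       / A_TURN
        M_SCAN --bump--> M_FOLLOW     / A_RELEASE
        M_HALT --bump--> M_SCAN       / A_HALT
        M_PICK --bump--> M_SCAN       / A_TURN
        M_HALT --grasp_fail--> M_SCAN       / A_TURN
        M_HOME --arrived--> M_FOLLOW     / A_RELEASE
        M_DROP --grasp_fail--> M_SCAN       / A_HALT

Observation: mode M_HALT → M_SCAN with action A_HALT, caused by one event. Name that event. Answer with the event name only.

bump

try bump: (M_HALT, bump) → (M_SCAN, A_HALT)  ← matches
try grasp_fail: (M_HALT, grasp_fail) → (M_SCAN, A_TURN)
try arrived: (M_HALT, arrived) → (M_HALT, A_TURN)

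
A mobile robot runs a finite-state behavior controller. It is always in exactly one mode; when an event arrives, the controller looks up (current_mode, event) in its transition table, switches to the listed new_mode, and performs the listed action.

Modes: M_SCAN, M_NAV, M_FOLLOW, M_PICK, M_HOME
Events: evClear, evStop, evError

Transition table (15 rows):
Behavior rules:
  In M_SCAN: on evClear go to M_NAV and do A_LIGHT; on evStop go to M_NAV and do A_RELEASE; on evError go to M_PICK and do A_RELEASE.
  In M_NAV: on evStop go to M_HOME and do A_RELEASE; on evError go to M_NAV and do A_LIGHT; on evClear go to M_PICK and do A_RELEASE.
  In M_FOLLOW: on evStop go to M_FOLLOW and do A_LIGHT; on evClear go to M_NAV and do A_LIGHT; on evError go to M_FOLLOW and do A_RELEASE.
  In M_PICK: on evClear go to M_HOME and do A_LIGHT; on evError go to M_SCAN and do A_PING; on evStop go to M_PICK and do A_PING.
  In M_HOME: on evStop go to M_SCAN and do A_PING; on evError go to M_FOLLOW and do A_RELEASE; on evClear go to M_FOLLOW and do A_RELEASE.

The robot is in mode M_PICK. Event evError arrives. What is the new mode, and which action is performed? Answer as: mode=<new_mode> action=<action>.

current mode = M_PICK; filter table to that mode:
  (M_PICK, evClear) → (M_HOME, A_LIGHT)
  (M_PICK, evError) → (M_SCAN, A_PING)  ← event matches
  (M_PICK, evStop) → (M_PICK, A_PING)
event = evError selects (M_SCAN, A_PING)

mode=M_SCAN action=A_PING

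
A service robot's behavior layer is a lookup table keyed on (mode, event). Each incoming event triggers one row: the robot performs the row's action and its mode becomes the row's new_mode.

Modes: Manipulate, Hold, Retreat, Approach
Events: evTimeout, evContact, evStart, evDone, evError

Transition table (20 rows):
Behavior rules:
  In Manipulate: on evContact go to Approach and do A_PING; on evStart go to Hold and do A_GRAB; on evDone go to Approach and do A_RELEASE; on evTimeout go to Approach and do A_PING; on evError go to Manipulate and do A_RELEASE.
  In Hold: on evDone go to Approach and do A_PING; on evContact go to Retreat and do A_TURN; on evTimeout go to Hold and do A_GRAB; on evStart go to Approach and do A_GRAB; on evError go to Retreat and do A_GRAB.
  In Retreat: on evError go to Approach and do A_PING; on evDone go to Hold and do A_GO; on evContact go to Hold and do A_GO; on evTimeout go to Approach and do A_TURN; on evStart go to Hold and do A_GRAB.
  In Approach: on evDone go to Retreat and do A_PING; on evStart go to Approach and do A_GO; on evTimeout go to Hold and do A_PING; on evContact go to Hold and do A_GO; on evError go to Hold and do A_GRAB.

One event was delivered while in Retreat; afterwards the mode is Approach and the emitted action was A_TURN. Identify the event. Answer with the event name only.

evTimeout

try evTimeout: (Retreat, evTimeout) → (Approach, A_TURN)  ← matches
try evContact: (Retreat, evContact) → (Hold, A_GO)
try evStart: (Retreat, evStart) → (Hold, A_GRAB)
try evDone: (Retreat, evDone) → (Hold, A_GO)
try evError: (Retreat, evError) → (Approach, A_PING)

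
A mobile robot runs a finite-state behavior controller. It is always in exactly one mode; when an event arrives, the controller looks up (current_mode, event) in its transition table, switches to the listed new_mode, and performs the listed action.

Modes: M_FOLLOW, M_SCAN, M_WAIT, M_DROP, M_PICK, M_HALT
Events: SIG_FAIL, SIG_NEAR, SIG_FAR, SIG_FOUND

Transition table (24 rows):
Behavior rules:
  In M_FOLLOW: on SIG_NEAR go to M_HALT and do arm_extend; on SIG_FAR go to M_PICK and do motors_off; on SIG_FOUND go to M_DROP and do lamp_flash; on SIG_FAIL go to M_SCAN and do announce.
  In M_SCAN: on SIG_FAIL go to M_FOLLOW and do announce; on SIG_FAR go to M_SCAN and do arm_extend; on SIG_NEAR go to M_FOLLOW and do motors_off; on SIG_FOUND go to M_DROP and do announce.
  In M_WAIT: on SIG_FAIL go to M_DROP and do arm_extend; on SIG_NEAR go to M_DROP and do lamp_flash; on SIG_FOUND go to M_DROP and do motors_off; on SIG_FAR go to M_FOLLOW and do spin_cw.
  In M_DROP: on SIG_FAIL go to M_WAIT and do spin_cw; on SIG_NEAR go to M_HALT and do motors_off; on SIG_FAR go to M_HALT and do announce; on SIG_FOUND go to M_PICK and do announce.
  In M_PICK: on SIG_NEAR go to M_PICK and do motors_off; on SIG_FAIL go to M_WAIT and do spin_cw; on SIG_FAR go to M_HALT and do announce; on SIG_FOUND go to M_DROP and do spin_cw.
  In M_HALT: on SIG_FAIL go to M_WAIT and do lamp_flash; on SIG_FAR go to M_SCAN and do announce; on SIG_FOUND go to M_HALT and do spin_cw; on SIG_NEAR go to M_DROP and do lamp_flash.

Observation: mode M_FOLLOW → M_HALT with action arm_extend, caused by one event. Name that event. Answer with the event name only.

try SIG_FAIL: (M_FOLLOW, SIG_FAIL) → (M_SCAN, announce)
try SIG_NEAR: (M_FOLLOW, SIG_NEAR) → (M_HALT, arm_extend)  ← matches
try SIG_FAR: (M_FOLLOW, SIG_FAR) → (M_PICK, motors_off)
try SIG_FOUND: (M_FOLLOW, SIG_FOUND) → (M_DROP, lamp_flash)

SIG_NEAR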